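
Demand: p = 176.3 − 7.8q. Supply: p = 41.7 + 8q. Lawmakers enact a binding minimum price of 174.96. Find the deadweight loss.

550.44

Competitive equilibrium: 176.3 − 7.8q = 41.7 + 8q → q* = 8.519, p* = 109.8519.
At the floor p = 174.96, quantity demanded = (176.3 − 174.96)/7.8 = 0.1718.
Sellers' marginal cost at q' = 0.1718: 41.7 + 8·0.1718 = 43.0744.
Δq = 8.519 − 0.1718 = 8.3472; wedge = 174.96 − 43.0744 = 131.8856.
Welfare loss = ½ × 8.3472 × 131.8856 = 550.44.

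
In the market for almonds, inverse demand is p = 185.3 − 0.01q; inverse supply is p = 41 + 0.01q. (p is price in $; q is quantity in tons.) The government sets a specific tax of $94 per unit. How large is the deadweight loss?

Competitive equilibrium: 185.3 − 0.01q = 41 + 0.01q → q* = 7215, p* = 113.15.
With the tax, the buyer price exceeds the seller price by 94: (185.3 − 0.01q) − (41 + 0.01q) = 94 → q' = 2515.
Δq = 7215 − 2515 = 4700; the wedge equals the tax, 94.
DWL = ½ × 4700 × 94 = $220900.

$220900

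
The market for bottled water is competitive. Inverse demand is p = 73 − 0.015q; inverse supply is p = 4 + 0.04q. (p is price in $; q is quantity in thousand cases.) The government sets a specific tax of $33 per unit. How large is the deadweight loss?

$9900 thousand

Competitive equilibrium: 73 − 0.015q = 4 + 0.04q → q* = 1254.5455, p* = 54.1818.
With the tax, the buyer price exceeds the seller price by 33: (73 − 0.015q) − (4 + 0.04q) = 33 → q' = 654.5455.
Δq = 1254.5455 − 654.5455 = 600; the wedge equals the tax, 33.
The triangle = ½ × 600 × 33 = $9900 thousand.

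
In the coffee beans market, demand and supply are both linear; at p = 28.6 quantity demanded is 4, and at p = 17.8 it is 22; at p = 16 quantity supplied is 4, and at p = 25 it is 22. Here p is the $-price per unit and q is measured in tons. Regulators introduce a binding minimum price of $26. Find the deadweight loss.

$27.89

Demand slope = (17.8 − 28.6)/(22 − 4) = −0.6, so p = 31 − 0.6q.
Supply slope = (25 − 16)/(22 − 4) = 0.5, so p = 14 + 0.5q.
Competitive equilibrium: 31 − 0.6q = 14 + 0.5q → q* = 15.4545, p* = 21.7273.
At the floor p = 26, quantity demanded = (31 − 26)/0.6 = 8.3333.
Sellers' marginal cost at q' = 8.3333: 14 + 0.5·8.3333 = 18.1667.
Δq = 15.4545 − 8.3333 = 7.1212; wedge = 26 − 18.1667 = 7.8333.
Welfare loss = ½ × 7.1212 × 7.8333 = $27.89.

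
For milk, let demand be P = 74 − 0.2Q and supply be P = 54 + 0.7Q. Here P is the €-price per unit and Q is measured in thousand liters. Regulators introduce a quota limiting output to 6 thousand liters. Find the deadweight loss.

Competitive equilibrium: 74 − 0.2Q = 54 + 0.7Q → Q* = 22.2222, P* = 69.5556.
At Q = 6: demand price = 74 − 0.2·6 = 72.8; supply price = 54 + 0.7·6 = 58.2.
ΔQ = 22.2222 − 6 = 16.2222; wedge = 72.8 − 58.2 = 14.6.
Deadweight loss = ½ × 16.2222 × 14.6 = €118.42 thousand.

€118.42 thousand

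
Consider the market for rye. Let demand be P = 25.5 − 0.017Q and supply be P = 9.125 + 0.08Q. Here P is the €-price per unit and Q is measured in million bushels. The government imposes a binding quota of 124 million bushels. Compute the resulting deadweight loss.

Competitive equilibrium: 25.5 − 0.017Q = 9.125 + 0.08Q → Q* = 168.8144, P* = 22.6302.
At Q = 124: demand price = 25.5 − 0.017·124 = 23.392; supply price = 9.125 + 0.08·124 = 19.045.
ΔQ = 168.8144 − 124 = 44.8144; wedge = 23.392 − 19.045 = 4.347.
Welfare loss = ½ × 44.8144 × 4.347 = €97.40 million.

€97.40 million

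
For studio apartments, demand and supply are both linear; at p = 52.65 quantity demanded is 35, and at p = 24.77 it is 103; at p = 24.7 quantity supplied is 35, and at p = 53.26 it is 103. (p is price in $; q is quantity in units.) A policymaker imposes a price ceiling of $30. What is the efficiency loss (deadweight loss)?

Demand slope = (24.77 − 52.65)/(103 − 35) = −0.41, so p = 67 − 0.41q.
Supply slope = (53.26 − 24.7)/(103 − 35) = 0.42, so p = 10 + 0.42q.
Competitive equilibrium: 67 − 0.41q = 10 + 0.42q → q* = 68.6747, p* = 38.8434.
At the ceiling p = 30, quantity supplied = (30 − 10)/0.42 = 47.619.
Willingness to pay at q' = 47.619: 67 − 0.41·47.619 = 47.4762.
Δq = 68.6747 − 47.619 = 21.0557; wedge = 47.4762 − 30 = 17.4762.
Deadweight loss = ½ × 21.0557 × 17.4762 = $183.99.

$183.99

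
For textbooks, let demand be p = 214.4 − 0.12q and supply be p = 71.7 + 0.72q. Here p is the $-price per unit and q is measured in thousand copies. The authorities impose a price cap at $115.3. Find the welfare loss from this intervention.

$5019.86 thousand

Competitive equilibrium: 214.4 − 0.12q = 71.7 + 0.72q → q* = 169.881, p* = 194.0143.
At the ceiling p = 115.3, quantity supplied = (115.3 − 71.7)/0.72 = 60.5556.
Willingness to pay at q' = 60.5556: 214.4 − 0.12·60.5556 = 207.1333.
Δq = 169.881 − 60.5556 = 109.3254; wedge = 207.1333 − 115.3 = 91.8333.
Welfare loss = ½ × 109.3254 × 91.8333 = $5019.86 thousand.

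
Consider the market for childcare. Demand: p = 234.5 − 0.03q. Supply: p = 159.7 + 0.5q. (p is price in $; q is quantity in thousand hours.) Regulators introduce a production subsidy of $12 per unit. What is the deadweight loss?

Competitive equilibrium: 234.5 − 0.03q = 159.7 + 0.5q → q* = 141.1321, p* = 230.266.
The subsidy lowers effective supply by 12: p = 147.7 + 0.5q.
New quantity: 234.5 − 0.03q = 147.7 + 0.5q → q' = 163.7736.
Overproduction Δq = 163.7736 − 141.1321 = 22.6415; wedge = subsidy = 12.
Welfare loss = ½ × 22.6415 × 12 = $135.85 thousand.

$135.85 thousand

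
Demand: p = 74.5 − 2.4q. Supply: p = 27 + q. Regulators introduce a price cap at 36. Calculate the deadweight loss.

Competitive equilibrium: 74.5 − 2.4q = 27 + q → q* = 13.9706, p* = 40.9706.
At the ceiling p = 36, quantity supplied = (36 − 27)/1 = 9.
Willingness to pay at q' = 9: 74.5 − 2.4·9 = 52.9.
Δq = 13.9706 − 9 = 4.9706; wedge = 52.9 − 36 = 16.9.
The triangle = ½ × 4.9706 × 16.9 = 42.

42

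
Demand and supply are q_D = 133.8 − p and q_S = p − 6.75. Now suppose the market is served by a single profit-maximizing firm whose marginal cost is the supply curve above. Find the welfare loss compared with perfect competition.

In inverse form: demand p = 133.8 − q, supply p = 6.75 + q.
Competitive equilibrium: 133.8 − q = 6.75 + q → q* = 63.525, p* = 70.275.
Marginal revenue: MR = 133.8 − 2q. Set MR = MC: 133.8 − 2q = 6.75 + q → q_m = 42.35.
Price p_m = 133.8 − 1·42.35 = 91.45; MC(q_m) = 6.75 + 1·42.35 = 49.1.
Competitive q* = 63.525, so Δq = 21.175; wedge = 91.45 − 49.1 = 42.35.
The triangle = ½ × 21.175 × 42.35 = 448.38.

448.38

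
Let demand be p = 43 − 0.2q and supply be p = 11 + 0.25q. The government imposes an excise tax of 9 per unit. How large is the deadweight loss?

90

Competitive equilibrium: 43 − 0.2q = 11 + 0.25q → q* = 71.1111, p* = 28.7778.
With the tax, the buyer price exceeds the seller price by 9: (43 − 0.2q) − (11 + 0.25q) = 9 → q' = 51.1111.
Δq = 71.1111 − 51.1111 = 20; the wedge equals the tax, 9.
Deadweight loss = ½ × 20 × 9 = 90.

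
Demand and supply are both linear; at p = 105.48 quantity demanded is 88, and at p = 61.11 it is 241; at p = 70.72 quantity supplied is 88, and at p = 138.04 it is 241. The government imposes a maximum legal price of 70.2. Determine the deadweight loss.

869.16

Demand slope = (61.11 − 105.48)/(241 − 88) = −0.29, so p = 131 − 0.29q.
Supply slope = (138.04 − 70.72)/(241 − 88) = 0.44, so p = 32 + 0.44q.
Competitive equilibrium: 131 − 0.29q = 32 + 0.44q → q* = 135.6164, p* = 91.6712.
At the ceiling p = 70.2, quantity supplied = (70.2 − 32)/0.44 = 86.8182.
Willingness to pay at q' = 86.8182: 131 − 0.29·86.8182 = 105.8227.
Δq = 135.6164 − 86.8182 = 48.7982; wedge = 105.8227 − 70.2 = 35.6227.
DWL = ½ × 48.7982 × 35.6227 = 869.16.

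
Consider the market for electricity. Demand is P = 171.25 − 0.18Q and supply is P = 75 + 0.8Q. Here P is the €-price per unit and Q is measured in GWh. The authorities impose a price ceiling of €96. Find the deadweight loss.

Competitive equilibrium: 171.25 − 0.18Q = 75 + 0.8Q → Q* = 98.2143, P* = 153.5714.
At the ceiling P = 96, quantity supplied = (96 − 75)/0.8 = 26.25.
Willingness to pay at Q' = 26.25: 171.25 − 0.18·26.25 = 166.525.
ΔQ = 98.2143 − 26.25 = 71.9643; wedge = 166.525 − 96 = 70.525.
Deadweight loss = ½ × 71.9643 × 70.525 = €2537.64.

€2537.64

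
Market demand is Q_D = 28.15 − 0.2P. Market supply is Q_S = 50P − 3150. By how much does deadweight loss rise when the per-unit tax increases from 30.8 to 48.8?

In inverse form: demand P = 140.75 − 5Q, supply P = 63 + 0.02Q.
Competitive equilibrium: 140.75 − 5Q = 63 + 0.02Q → Q* = 15.488, P* = 63.3098.
For a per-unit tax t: ΔQ = t/5.02, so DWL = ½·t·(t/5.02) = t²/10.04.
At t = 30.8: DWL = 94.486. At t = 48.8: DWL = 237.195.
Increase = 237.195 − 94.486 = 142.71.

142.71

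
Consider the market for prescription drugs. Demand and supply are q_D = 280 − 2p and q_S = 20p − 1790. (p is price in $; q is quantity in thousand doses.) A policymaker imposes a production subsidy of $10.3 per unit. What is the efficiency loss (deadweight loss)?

$96.45 thousand

In inverse form: demand p = 140 − 0.5q, supply p = 89.5 + 0.05q.
Competitive equilibrium: 140 − 0.5q = 89.5 + 0.05q → q* = 91.8182, p* = 94.0909.
The subsidy lowers effective supply by 10.3: p = 79.2 + 0.05q.
New quantity: 140 − 0.5q = 79.2 + 0.05q → q' = 110.5455.
Overproduction Δq = 110.5455 − 91.8182 = 18.7273; wedge = subsidy = 10.3.
Deadweight loss = ½ × 18.7273 × 10.3 = $96.45 thousand.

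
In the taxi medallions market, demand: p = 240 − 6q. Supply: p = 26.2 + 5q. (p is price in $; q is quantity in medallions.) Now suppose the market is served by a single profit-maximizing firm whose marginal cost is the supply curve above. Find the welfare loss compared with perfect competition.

Competitive equilibrium: 240 − 6q = 26.2 + 5q → q* = 19.4364, p* = 123.3818.
Marginal revenue: MR = 240 − 12q. Set MR = MC: 240 − 12q = 26.2 + 5q → q_m = 12.5765.
Price p_m = 240 − 6·12.5765 = 164.541; MC(q_m) = 26.2 + 5·12.5765 = 89.0825.
Competitive q* = 19.4364, so Δq = 6.8599; wedge = 164.541 − 89.0825 = 75.4585.
Deadweight loss = ½ × 6.8599 × 75.4585 = $258.82.

$258.82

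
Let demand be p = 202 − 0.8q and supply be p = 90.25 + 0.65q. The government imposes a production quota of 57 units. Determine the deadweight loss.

292

Competitive equilibrium: 202 − 0.8q = 90.25 + 0.65q → q* = 77.069, p* = 140.3448.
At q = 57: demand price = 202 − 0.8·57 = 156.4; supply price = 90.25 + 0.65·57 = 127.3.
Δq = 77.069 − 57 = 20.069; wedge = 156.4 − 127.3 = 29.1.
DWL = ½ × 20.069 × 29.1 = 292.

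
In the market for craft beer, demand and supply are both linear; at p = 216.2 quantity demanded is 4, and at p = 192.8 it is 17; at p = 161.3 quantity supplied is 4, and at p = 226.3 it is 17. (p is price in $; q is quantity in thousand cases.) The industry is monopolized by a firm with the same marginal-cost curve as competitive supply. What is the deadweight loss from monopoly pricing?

Demand slope = (192.8 − 216.2)/(17 − 4) = −1.8, so p = 223.4 − 1.8q.
Supply slope = (226.3 − 161.3)/(17 − 4) = 5, so p = 141.3 + 5q.
Competitive equilibrium: 223.4 − 1.8q = 141.3 + 5q → q* = 12.0735, p* = 201.6676.
Marginal revenue: MR = 223.4 − 3.6q. Set MR = MC: 223.4 − 3.6q = 141.3 + 5q → q_m = 9.5465.
Price p_m = 223.4 − 1.8·9.5465 = 206.2163; MC(q_m) = 141.3 + 5·9.5465 = 189.0325.
Competitive q* = 12.0735, so Δq = 2.527; wedge = 206.2163 − 189.0325 = 17.1838.
The triangle = ½ × 2.527 × 17.1838 = $21.71 thousand.

$21.71 thousand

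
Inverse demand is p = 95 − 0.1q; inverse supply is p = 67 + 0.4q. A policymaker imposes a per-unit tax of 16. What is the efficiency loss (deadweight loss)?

Competitive equilibrium: 95 − 0.1q = 67 + 0.4q → q* = 56, p* = 89.4.
With the tax, the buyer price exceeds the seller price by 16: (95 − 0.1q) − (67 + 0.4q) = 16 → q' = 24.
Δq = 56 − 24 = 32; the wedge equals the tax, 16.
Welfare loss = ½ × 32 × 16 = 256.

256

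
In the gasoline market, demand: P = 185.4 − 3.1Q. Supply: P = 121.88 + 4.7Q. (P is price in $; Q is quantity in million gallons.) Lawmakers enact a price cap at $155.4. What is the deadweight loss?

$3.99 million

Competitive equilibrium: 185.4 − 3.1Q = 121.88 + 4.7Q → Q* = 8.1436, P* = 160.1549.
At the ceiling P = 155.4, quantity supplied = (155.4 − 121.88)/4.7 = 7.1319.
Willingness to pay at Q' = 7.1319: 185.4 − 3.1·7.1319 = 163.2911.
ΔQ = 8.1436 − 7.1319 = 1.0117; wedge = 163.2911 − 155.4 = 7.8911.
DWL = ½ × 1.0117 × 7.8911 = $3.99 million.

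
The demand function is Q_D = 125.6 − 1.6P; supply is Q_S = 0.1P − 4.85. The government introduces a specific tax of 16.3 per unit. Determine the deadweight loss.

12.50

In inverse form: demand P = 78.5 − 0.625Q, supply P = 48.5 + 10Q.
Competitive equilibrium: 78.5 − 0.625Q = 48.5 + 10Q → Q* = 2.8235, P* = 76.7353.
With the tax, the buyer price exceeds the seller price by 16.3: (78.5 − 0.625Q) − (48.5 + 10Q) = 16.3 → Q' = 1.2894.
ΔQ = 2.8235 − 1.2894 = 1.5341; the wedge equals the tax, 16.3.
Deadweight loss = ½ × 1.5341 × 16.3 = 12.50.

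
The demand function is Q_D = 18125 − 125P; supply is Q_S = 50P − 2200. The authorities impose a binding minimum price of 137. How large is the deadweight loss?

In inverse form: demand P = 145 − 0.008Q, supply P = 44 + 0.02Q.
Competitive equilibrium: 145 − 0.008Q = 44 + 0.02Q → Q* = 3607.14286, P* = 116.14286.
At the floor P = 137, quantity demanded = (145 − 137)/0.008 = 1000.
Sellers' marginal cost at Q' = 1000: 44 + 0.02·1000 = 64.
ΔQ = 3607.14286 − 1000 = 2607.14286; wedge = 137 − 64 = 73.
DWL = ½ × 2607.14286 × 73 = 95160.71.

95160.71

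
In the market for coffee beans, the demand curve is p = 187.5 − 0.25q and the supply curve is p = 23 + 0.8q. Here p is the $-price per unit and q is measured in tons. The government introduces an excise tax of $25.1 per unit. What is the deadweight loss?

$300

Competitive equilibrium: 187.5 − 0.25q = 23 + 0.8q → q* = 156.66667, p* = 148.33333.
With the tax, the buyer price exceeds the seller price by 25.1: (187.5 − 0.25q) − (23 + 0.8q) = 25.1 → q' = 132.7619.
Δq = 156.66667 − 132.7619 = 23.90477; the wedge equals the tax, 25.1.
Deadweight loss = ½ × 23.90477 × 25.1 = $300.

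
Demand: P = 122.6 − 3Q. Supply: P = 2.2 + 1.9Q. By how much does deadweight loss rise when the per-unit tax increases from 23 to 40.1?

Competitive equilibrium: 122.6 − 3Q = 2.2 + 1.9Q → Q* = 24.5714, P* = 48.8857.
For a per-unit tax t: ΔQ = t/4.9, so DWL = ½·t·(t/4.9) = t²/9.8.
At t = 23: DWL = 53.98. At t = 40.1: DWL = 164.083.
Increase = 164.083 − 53.98 = 110.10.

110.10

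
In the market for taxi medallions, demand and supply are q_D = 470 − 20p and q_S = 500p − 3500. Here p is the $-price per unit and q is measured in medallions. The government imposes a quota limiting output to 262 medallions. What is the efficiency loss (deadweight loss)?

In inverse form: demand p = 23.5 − 0.05q, supply p = 7 + 0.002q.
Competitive equilibrium: 23.5 − 0.05q = 7 + 0.002q → q* = 317.3077, p* = 7.6346.
At q = 262: demand price = 23.5 − 0.05·262 = 10.4; supply price = 7 + 0.002·262 = 7.524.
Δq = 317.3077 − 262 = 55.3077; wedge = 10.4 − 7.524 = 2.876.
The triangle = ½ × 55.3077 × 2.876 = $79.53.

$79.53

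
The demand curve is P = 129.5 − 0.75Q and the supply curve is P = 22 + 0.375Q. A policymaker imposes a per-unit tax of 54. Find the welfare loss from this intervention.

1296

Competitive equilibrium: 129.5 − 0.75Q = 22 + 0.375Q → Q* = 95.5556, P* = 57.8333.
With the tax, the buyer price exceeds the seller price by 54: (129.5 − 0.75Q) − (22 + 0.375Q) = 54 → Q' = 47.5556.
ΔQ = 95.5556 − 47.5556 = 48; the wedge equals the tax, 54.
Welfare loss = ½ × 48 × 54 = 1296.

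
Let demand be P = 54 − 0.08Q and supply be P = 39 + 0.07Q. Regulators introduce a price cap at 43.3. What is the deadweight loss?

Competitive equilibrium: 54 − 0.08Q = 39 + 0.07Q → Q* = 100, P* = 46.
At the ceiling P = 43.3, quantity supplied = (43.3 − 39)/0.07 = 61.4286.
Willingness to pay at Q' = 61.4286: 54 − 0.08·61.4286 = 49.0857.
ΔQ = 100 − 61.4286 = 38.5714; wedge = 49.0857 − 43.3 = 5.7857.
The triangle = ½ × 38.5714 × 5.7857 = 111.58.

111.58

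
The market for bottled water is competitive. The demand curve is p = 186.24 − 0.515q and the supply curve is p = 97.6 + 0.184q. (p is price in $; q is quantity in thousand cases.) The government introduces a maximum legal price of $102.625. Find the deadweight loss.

$3460.13 thousand

Competitive equilibrium: 186.24 − 0.515q = 97.6 + 0.184q → q* = 126.8097, p* = 120.933.
At the ceiling p = 102.625, quantity supplied = (102.625 − 97.6)/0.184 = 27.3098.
Willingness to pay at q' = 27.3098: 186.24 − 0.515·27.3098 = 172.1755.
Δq = 126.8097 − 27.3098 = 99.4999; wedge = 172.1755 − 102.625 = 69.5505.
The triangle = ½ × 99.4999 × 69.5505 = $3460.13 thousand.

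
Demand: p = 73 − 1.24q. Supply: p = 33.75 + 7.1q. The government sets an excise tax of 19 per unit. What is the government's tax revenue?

46.13

Competitive equilibrium: 73 − 1.24q = 33.75 + 7.1q → q* = 4.7062, p* = 67.1643.
With the tax, the buyer price exceeds the seller price by 19: (73 − 1.24q) − (33.75 + 7.1q) = 19 → q' = 2.4281.
Tax revenue = 19 × 2.4281 = 46.13.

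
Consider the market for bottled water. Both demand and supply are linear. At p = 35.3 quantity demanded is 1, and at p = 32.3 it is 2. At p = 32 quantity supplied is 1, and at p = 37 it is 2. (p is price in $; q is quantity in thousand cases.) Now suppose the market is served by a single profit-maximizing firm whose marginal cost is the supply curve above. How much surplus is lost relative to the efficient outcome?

Demand slope = (32.3 − 35.3)/(2 − 1) = −3, so p = 38.3 − 3q.
Supply slope = (37 − 32)/(2 − 1) = 5, so p = 27 + 5q.
Competitive equilibrium: 38.3 − 3q = 27 + 5q → q* = 1.4125, p* = 34.0625.
Marginal revenue: MR = 38.3 − 6q. Set MR = MC: 38.3 − 6q = 27 + 5q → q_m = 1.0273.
Price p_m = 38.3 − 3·1.0273 = 35.2181; MC(q_m) = 27 + 5·1.0273 = 32.1365.
Competitive q* = 1.4125, so Δq = 0.3852; wedge = 35.2181 − 32.1365 = 3.0816.
Welfare loss = ½ × 0.3852 × 3.0816 = $0.59 thousand.

$0.59 thousand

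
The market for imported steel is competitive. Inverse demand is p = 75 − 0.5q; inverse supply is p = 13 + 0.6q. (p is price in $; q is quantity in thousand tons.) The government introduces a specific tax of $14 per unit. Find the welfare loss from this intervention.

$89.09 thousand

Competitive equilibrium: 75 − 0.5q = 13 + 0.6q → q* = 56.3636, p* = 46.8182.
With the tax, the buyer price exceeds the seller price by 14: (75 − 0.5q) − (13 + 0.6q) = 14 → q' = 43.6364.
Δq = 56.3636 − 43.6364 = 12.7272; the wedge equals the tax, 14.
The triangle = ½ × 12.7272 × 14 = $89.09 thousand.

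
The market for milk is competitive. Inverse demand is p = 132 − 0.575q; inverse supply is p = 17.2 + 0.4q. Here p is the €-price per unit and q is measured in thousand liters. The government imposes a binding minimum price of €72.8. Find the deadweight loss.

€106.60 thousand

Competitive equilibrium: 132 − 0.575q = 17.2 + 0.4q → q* = 117.7436, p* = 64.2974.
At the floor p = 72.8, quantity demanded = (132 − 72.8)/0.575 = 102.9565.
Sellers' marginal cost at q' = 102.9565: 17.2 + 0.4·102.9565 = 58.3826.
Δq = 117.7436 − 102.9565 = 14.7871; wedge = 72.8 − 58.3826 = 14.4174.
DWL = ½ × 14.7871 × 14.4174 = €106.60 thousand.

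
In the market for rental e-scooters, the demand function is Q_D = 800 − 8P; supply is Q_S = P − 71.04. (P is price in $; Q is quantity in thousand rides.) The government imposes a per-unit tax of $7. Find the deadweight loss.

In inverse form: demand P = 100 − 0.125Q, supply P = 71.04 + Q.
Competitive equilibrium: 100 − 0.125Q = 71.04 + Q → Q* = 25.7422, P* = 96.7822.
With the tax, the buyer price exceeds the seller price by 7: (100 − 0.125Q) − (71.04 + Q) = 7 → Q' = 19.52.
ΔQ = 25.7422 − 19.52 = 6.2222; the wedge equals the tax, 7.
The triangle = ½ × 6.2222 × 7 = $21.78 thousand.

$21.78 thousand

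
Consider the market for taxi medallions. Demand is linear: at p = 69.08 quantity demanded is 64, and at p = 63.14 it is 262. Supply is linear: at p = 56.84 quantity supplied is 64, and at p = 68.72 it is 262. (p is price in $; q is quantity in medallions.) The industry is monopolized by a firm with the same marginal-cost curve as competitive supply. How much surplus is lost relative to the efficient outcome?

$112.50

Demand slope = (63.14 − 69.08)/(262 − 64) = −0.03, so p = 71 − 0.03q.
Supply slope = (68.72 − 56.84)/(262 − 64) = 0.06, so p = 53 + 0.06q.
Competitive equilibrium: 71 − 0.03q = 53 + 0.06q → q* = 200, p* = 65.
Marginal revenue: MR = 71 − 0.06q. Set MR = MC: 71 − 0.06q = 53 + 0.06q → q_m = 150.
Price p_m = 71 − 0.03·150 = 66.5; MC(q_m) = 53 + 0.06·150 = 62.
Competitive q* = 200, so Δq = 50; wedge = 66.5 − 62 = 4.5.
DWL = ½ × 50 × 4.5 = $112.50.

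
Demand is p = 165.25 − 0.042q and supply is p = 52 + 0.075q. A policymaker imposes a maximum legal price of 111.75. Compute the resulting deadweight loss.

1716.25

Competitive equilibrium: 165.25 − 0.042q = 52 + 0.075q → q* = 967.9487, p* = 124.5962.
At the ceiling p = 111.75, quantity supplied = (111.75 − 52)/0.075 = 796.6667.
Willingness to pay at q' = 796.6667: 165.25 − 0.042·796.6667 = 131.79.
Δq = 967.9487 − 796.6667 = 171.282; wedge = 131.79 − 111.75 = 20.04.
The triangle = ½ × 171.282 × 20.04 = 1716.25.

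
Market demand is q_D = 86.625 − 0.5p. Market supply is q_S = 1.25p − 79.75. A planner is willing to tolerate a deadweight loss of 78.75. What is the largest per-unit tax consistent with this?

21

In inverse form: demand p = 173.25 − 2q, supply p = 63.8 + 0.8q.
Competitive equilibrium: 173.25 − 2q = 63.8 + 0.8q → q* = 39.0893, p* = 95.0714.
A tax t gives Δq = t/2.8 and wedge t, so DWL = t²/5.6.
t²/5.6 = 78.75 → t² = 441 → t = 21.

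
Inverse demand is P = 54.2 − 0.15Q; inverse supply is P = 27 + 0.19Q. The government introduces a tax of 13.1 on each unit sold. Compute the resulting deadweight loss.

Competitive equilibrium: 54.2 − 0.15Q = 27 + 0.19Q → Q* = 80, P* = 42.2.
With the tax, the buyer price exceeds the seller price by 13.1: (54.2 − 0.15Q) − (27 + 0.19Q) = 13.1 → Q' = 41.4706.
ΔQ = 80 − 41.4706 = 38.5294; the wedge equals the tax, 13.1.
Deadweight loss = ½ × 38.5294 × 13.1 = 252.37.

252.37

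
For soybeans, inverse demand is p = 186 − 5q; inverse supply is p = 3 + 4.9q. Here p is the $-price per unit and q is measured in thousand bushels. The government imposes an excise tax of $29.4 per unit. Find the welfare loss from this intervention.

Competitive equilibrium: 186 − 5q = 3 + 4.9q → q* = 18.4848, p* = 93.5758.
With the tax, the buyer price exceeds the seller price by 29.4: (186 − 5q) − (3 + 4.9q) = 29.4 → q' = 15.5152.
Δq = 18.4848 − 15.5152 = 2.9696; the wedge equals the tax, 29.4.
DWL = ½ × 2.9696 × 29.4 = $43.65 thousand.

$43.65 thousand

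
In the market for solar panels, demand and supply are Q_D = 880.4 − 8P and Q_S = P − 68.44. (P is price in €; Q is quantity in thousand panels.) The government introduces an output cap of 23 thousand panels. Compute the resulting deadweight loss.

€110.04 thousand

In inverse form: demand P = 110.05 − 0.125Q, supply P = 68.44 + Q.
Competitive equilibrium: 110.05 − 0.125Q = 68.44 + Q → Q* = 36.9867, P* = 105.4267.
At Q = 23: demand price = 110.05 − 0.125·23 = 107.175; supply price = 68.44 + 1·23 = 91.44.
ΔQ = 36.9867 − 23 = 13.9867; wedge = 107.175 − 91.44 = 15.735.
Deadweight loss = ½ × 13.9867 × 15.735 = €110.04 thousand.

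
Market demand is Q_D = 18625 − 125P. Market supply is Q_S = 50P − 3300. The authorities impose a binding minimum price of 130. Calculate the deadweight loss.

In inverse form: demand P = 149 − 0.008Q, supply P = 66 + 0.02Q.
Competitive equilibrium: 149 − 0.008Q = 66 + 0.02Q → Q* = 2964.2857, P* = 125.2857.
At the floor P = 130, quantity demanded = (149 − 130)/0.008 = 2375.
Sellers' marginal cost at Q' = 2375: 66 + 0.02·2375 = 113.5.
ΔQ = 2964.2857 − 2375 = 589.2857; wedge = 130 − 113.5 = 16.5.
Deadweight loss = ½ × 589.2857 × 16.5 = 4861.61.

4861.61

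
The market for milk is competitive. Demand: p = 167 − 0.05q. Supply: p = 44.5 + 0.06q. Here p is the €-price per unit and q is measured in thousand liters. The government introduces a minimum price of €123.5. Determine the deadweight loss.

€3264.73 thousand

Competitive equilibrium: 167 − 0.05q = 44.5 + 0.06q → q* = 1113.6364, p* = 111.3182.
At the floor p = 123.5, quantity demanded = (167 − 123.5)/0.05 = 870.
Sellers' marginal cost at q' = 870: 44.5 + 0.06·870 = 96.7.
Δq = 1113.6364 − 870 = 243.6364; wedge = 123.5 − 96.7 = 26.8.
DWL = ½ × 243.6364 × 26.8 = €3264.73 thousand.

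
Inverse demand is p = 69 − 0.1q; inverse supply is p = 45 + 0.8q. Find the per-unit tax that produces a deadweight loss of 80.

12

Competitive equilibrium: 69 − 0.1q = 45 + 0.8q → q* = 26.6667, p* = 66.3333.
A tax t gives Δq = t/0.9 and wedge t, so DWL = t²/1.8.
t²/1.8 = 80 → t² = 144 → t = 12.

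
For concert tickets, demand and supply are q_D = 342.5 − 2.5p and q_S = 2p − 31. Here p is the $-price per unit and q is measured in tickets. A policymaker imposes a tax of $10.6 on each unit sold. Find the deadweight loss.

$62.42

In inverse form: demand p = 137 − 0.4q, supply p = 15.5 + 0.5q.
Competitive equilibrium: 137 − 0.4q = 15.5 + 0.5q → q* = 135, p* = 83.
With the tax, the buyer price exceeds the seller price by 10.6: (137 − 0.4q) − (15.5 + 0.5q) = 10.6 → q' = 123.2222.
Δq = 135 − 123.2222 = 11.7778; the wedge equals the tax, 10.6.
DWL = ½ × 11.7778 × 10.6 = $62.42.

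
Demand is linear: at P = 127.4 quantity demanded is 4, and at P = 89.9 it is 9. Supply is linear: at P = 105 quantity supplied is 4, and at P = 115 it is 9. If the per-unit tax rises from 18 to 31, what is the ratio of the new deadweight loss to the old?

2.966

Demand slope = (89.9 − 127.4)/(9 − 4) = −7.5, so P = 157.4 − 7.5Q.
Supply slope = (115 − 105)/(9 − 4) = 2, so P = 97 + 2Q.
Competitive equilibrium: 157.4 − 7.5Q = 97 + 2Q → Q* = 6.3579, P* = 109.7158.
For a per-unit tax t: ΔQ = t/9.5, so DWL = ½·t·(t/9.5) = t²/19.
At t = 18: DWL = 17.053. At t = 31: DWL = 50.579.
Ratio = (31/18)² = 2.966.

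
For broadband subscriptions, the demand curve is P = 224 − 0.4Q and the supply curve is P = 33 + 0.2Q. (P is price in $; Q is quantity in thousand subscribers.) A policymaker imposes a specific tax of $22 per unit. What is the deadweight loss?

Competitive equilibrium: 224 − 0.4Q = 33 + 0.2Q → Q* = 318.3333, P* = 96.6667.
With the tax, the buyer price exceeds the seller price by 22: (224 − 0.4Q) − (33 + 0.2Q) = 22 → Q' = 281.6667.
ΔQ = 318.3333 − 281.6667 = 36.6666; the wedge equals the tax, 22.
The triangle = ½ × 36.6666 × 22 = $403.33 thousand.

$403.33 thousand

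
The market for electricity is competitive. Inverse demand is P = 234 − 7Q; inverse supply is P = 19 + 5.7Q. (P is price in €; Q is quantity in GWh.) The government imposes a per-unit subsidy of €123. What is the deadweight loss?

€595.63

Competitive equilibrium: 234 − 7Q = 19 + 5.7Q → Q* = 16.9291, P* = 115.4961.
The subsidy lowers effective supply by 123: P = 5.7Q − 104.
New quantity: 234 − 7Q = 5.7Q − 104 → Q' = 26.6142.
Overproduction ΔQ = 26.6142 − 16.9291 = 9.6851; wedge = subsidy = 123.
Welfare loss = ½ × 9.6851 × 123 = €595.63.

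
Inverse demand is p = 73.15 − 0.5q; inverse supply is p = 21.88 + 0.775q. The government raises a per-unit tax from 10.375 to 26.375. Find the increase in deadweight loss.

Competitive equilibrium: 73.15 − 0.5q = 21.88 + 0.775q → q* = 40.2118, p* = 53.0441.
For a per-unit tax t: Δq = t/1.275, so DWL = ½·t·(t/1.275) = t²/2.55.
At t = 10.375: DWL = 42.212. At t = 26.375: DWL = 272.8.
Increase = 272.8 − 42.212 = 230.59.

230.59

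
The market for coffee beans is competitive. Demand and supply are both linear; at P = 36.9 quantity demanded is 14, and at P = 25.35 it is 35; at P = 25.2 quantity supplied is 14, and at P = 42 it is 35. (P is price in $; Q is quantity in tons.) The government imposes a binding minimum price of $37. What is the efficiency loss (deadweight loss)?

Demand slope = (25.35 − 36.9)/(35 − 14) = −0.55, so P = 44.6 − 0.55Q.
Supply slope = (42 − 25.2)/(35 − 14) = 0.8, so P = 14 + 0.8Q.
Competitive equilibrium: 44.6 − 0.55Q = 14 + 0.8Q → Q* = 22.6667, P* = 32.1333.
At the floor P = 37, quantity demanded = (44.6 − 37)/0.55 = 13.8182.
Sellers' marginal cost at Q' = 13.8182: 14 + 0.8·13.8182 = 25.0546.
ΔQ = 22.6667 − 13.8182 = 8.8485; wedge = 37 − 25.0546 = 11.9454.
The triangle = ½ × 8.8485 × 11.9454 = $52.85.

$52.85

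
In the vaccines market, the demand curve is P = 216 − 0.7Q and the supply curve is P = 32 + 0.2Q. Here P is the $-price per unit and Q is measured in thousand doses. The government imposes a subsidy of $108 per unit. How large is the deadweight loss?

$6480 thousand

Competitive equilibrium: 216 − 0.7Q = 32 + 0.2Q → Q* = 204.4444, P* = 72.8889.
The subsidy lowers effective supply by 108: P = 0.2Q − 76.
New quantity: 216 − 0.7Q = 0.2Q − 76 → Q' = 324.4444.
Overproduction ΔQ = 324.4444 − 204.4444 = 120; wedge = subsidy = 108.
Welfare loss = ½ × 120 × 108 = $6480 thousand.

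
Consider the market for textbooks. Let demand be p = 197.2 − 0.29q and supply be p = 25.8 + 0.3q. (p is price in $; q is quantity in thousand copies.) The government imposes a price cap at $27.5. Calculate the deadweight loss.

$23934.78 thousand

Competitive equilibrium: 197.2 − 0.29q = 25.8 + 0.3q → q* = 290.50847, p* = 112.95254.
At the ceiling p = 27.5, quantity supplied = (27.5 − 25.8)/0.3 = 5.66667.
Willingness to pay at q' = 5.66667: 197.2 − 0.29·5.66667 = 195.55667.
Δq = 290.50847 − 5.66667 = 284.8418; wedge = 195.55667 − 27.5 = 168.05667.
Deadweight loss = ½ × 284.8418 × 168.05667 = $23934.78 thousand.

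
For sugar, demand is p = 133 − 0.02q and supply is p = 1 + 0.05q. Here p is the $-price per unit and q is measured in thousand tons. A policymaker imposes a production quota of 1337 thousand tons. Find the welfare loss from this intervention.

$10538.06 thousand

Competitive equilibrium: 133 − 0.02q = 1 + 0.05q → q* = 1885.7143, p* = 95.2857.
At q = 1337: demand price = 133 − 0.02·1337 = 106.26; supply price = 1 + 0.05·1337 = 67.85.
Δq = 1885.7143 − 1337 = 548.7143; wedge = 106.26 − 67.85 = 38.41.
The triangle = ½ × 548.7143 × 38.41 = $10538.06 thousand.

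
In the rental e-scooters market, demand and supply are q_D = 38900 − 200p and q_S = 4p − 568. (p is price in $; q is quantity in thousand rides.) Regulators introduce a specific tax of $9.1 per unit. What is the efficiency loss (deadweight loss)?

In inverse form: demand p = 194.5 − 0.005q, supply p = 142 + 0.25q.
Competitive equilibrium: 194.5 − 0.005q = 142 + 0.25q → q* = 205.8824, p* = 193.4706.
With the tax, the buyer price exceeds the seller price by 9.1: (194.5 − 0.005q) − (142 + 0.25q) = 9.1 → q' = 170.1961.
Δq = 205.8824 − 170.1961 = 35.6863; the wedge equals the tax, 9.1.
Deadweight loss = ½ × 35.6863 × 9.1 = $162.37 thousand.

$162.37 thousand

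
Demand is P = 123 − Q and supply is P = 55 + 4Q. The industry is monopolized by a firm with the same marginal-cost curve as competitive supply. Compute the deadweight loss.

Competitive equilibrium: 123 − Q = 55 + 4Q → Q* = 13.6, P* = 109.4.
Marginal revenue: MR = 123 − 2Q. Set MR = MC: 123 − 2Q = 55 + 4Q → Q_m = 11.3333.
Price P_m = 123 − 1·11.3333 = 111.6667; MC(Q_m) = 55 + 4·11.3333 = 100.3332.
Competitive Q* = 13.6, so ΔQ = 2.2667; wedge = 111.6667 − 100.3332 = 11.3335.
DWL = ½ × 2.2667 × 11.3335 = 12.84.

12.84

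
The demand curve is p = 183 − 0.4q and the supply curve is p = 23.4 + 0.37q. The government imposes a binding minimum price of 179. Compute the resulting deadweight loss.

14982.86

Competitive equilibrium: 183 − 0.4q = 23.4 + 0.37q → q* = 207.2727, p* = 100.0909.
At the floor p = 179, quantity demanded = (183 − 179)/0.4 = 10.
Sellers' marginal cost at q' = 10: 23.4 + 0.37·10 = 27.1.
Δq = 207.2727 − 10 = 197.2727; wedge = 179 − 27.1 = 151.9.
The triangle = ½ × 197.2727 × 151.9 = 14982.86.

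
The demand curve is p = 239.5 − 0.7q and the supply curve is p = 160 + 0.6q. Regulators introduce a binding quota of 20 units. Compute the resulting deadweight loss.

Competitive equilibrium: 239.5 − 0.7q = 160 + 0.6q → q* = 61.15385, p* = 196.69231.
At q = 20: demand price = 239.5 − 0.7·20 = 225.5; supply price = 160 + 0.6·20 = 172.
Δq = 61.15385 − 20 = 41.15385; wedge = 225.5 − 172 = 53.5.
Welfare loss = ½ × 41.15385 × 53.5 = 1100.87.

1100.87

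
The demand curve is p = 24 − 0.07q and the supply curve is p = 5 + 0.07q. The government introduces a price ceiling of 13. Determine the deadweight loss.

32.14

Competitive equilibrium: 24 − 0.07q = 5 + 0.07q → q* = 135.7143, p* = 14.5.
At the ceiling p = 13, quantity supplied = (13 − 5)/0.07 = 114.2857.
Willingness to pay at q' = 114.2857: 24 − 0.07·114.2857 = 16.
Δq = 135.7143 − 114.2857 = 21.4286; wedge = 16 − 13 = 3.
Welfare loss = ½ × 21.4286 × 3 = 32.14.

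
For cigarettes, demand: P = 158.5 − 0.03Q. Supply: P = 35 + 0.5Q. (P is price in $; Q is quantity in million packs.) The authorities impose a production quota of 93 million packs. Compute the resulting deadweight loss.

Competitive equilibrium: 158.5 − 0.03Q = 35 + 0.5Q → Q* = 233.0189, P* = 151.5094.
At Q = 93: demand price = 158.5 − 0.03·93 = 155.71; supply price = 35 + 0.5·93 = 81.5.
ΔQ = 233.0189 − 93 = 140.0189; wedge = 155.71 − 81.5 = 74.21.
Welfare loss = ½ × 140.0189 × 74.21 = $5195.40 million.

$5195.40 million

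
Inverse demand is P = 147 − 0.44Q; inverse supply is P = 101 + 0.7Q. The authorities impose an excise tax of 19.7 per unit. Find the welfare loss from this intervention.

Competitive equilibrium: 147 − 0.44Q = 101 + 0.7Q → Q* = 40.3509, P* = 129.2456.
With the tax, the buyer price exceeds the seller price by 19.7: (147 − 0.44Q) − (101 + 0.7Q) = 19.7 → Q' = 23.0702.
ΔQ = 40.3509 − 23.0702 = 17.2807; the wedge equals the tax, 19.7.
Welfare loss = ½ × 17.2807 × 19.7 = 170.21.

170.21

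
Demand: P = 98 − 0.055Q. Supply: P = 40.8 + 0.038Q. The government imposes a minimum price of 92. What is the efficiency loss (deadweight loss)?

Competitive equilibrium: 98 − 0.055Q = 40.8 + 0.038Q → Q* = 615.05376, P* = 64.17204.
At the floor P = 92, quantity demanded = (98 − 92)/0.055 = 109.09091.
Sellers' marginal cost at Q' = 109.09091: 40.8 + 0.038·109.09091 = 44.94545.
ΔQ = 615.05376 − 109.09091 = 505.96285; wedge = 92 − 44.94545 = 47.05455.
Welfare loss = ½ × 505.96285 × 47.05455 = 11903.93.

11903.93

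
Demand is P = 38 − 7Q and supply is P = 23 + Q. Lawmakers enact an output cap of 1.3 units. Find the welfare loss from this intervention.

1.32

Competitive equilibrium: 38 − 7Q = 23 + Q → Q* = 1.875, P* = 24.875.
At Q = 1.3: demand price = 38 − 7·1.3 = 28.9; supply price = 23 + 1·1.3 = 24.3.
ΔQ = 1.875 − 1.3 = 0.575; wedge = 28.9 − 24.3 = 4.6.
Deadweight loss = ½ × 0.575 × 4.6 = 1.32.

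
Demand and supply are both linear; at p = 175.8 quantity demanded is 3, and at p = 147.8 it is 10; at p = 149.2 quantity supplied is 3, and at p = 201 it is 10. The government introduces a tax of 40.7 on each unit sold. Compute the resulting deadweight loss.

Demand slope = (147.8 − 175.8)/(10 − 3) = −4, so p = 187.8 − 4q.
Supply slope = (201 − 149.2)/(10 − 3) = 7.4, so p = 127 + 7.4q.
Competitive equilibrium: 187.8 − 4q = 127 + 7.4q → q* = 5.3333, p* = 166.4667.
With the tax, the buyer price exceeds the seller price by 40.7: (187.8 − 4q) − (127 + 7.4q) = 40.7 → q' = 1.7632.
Δq = 5.3333 − 1.7632 = 3.5701; the wedge equals the tax, 40.7.
Deadweight loss = ½ × 3.5701 × 40.7 = 72.65.

72.65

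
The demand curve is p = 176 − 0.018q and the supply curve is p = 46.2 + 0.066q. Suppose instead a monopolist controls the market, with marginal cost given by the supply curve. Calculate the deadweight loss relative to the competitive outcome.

3123.09

Competitive equilibrium: 176 − 0.018q = 46.2 + 0.066q → q* = 1545.2381, p* = 148.1857.
Marginal revenue: MR = 176 − 0.036q. Set MR = MC: 176 − 0.036q = 46.2 + 0.066q → q_m = 1272.549.
Price p_m = 176 − 0.018·1272.549 = 153.0941; MC(q_m) = 46.2 + 0.066·1272.549 = 130.1882.
Competitive q* = 1545.2381, so Δq = 272.6891; wedge = 153.0941 − 130.1882 = 22.9059.
Welfare loss = ½ × 272.6891 × 22.9059 = 3123.09.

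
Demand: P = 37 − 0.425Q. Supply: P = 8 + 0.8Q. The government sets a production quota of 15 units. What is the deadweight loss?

Competitive equilibrium: 37 − 0.425Q = 8 + 0.8Q → Q* = 23.6735, P* = 26.9388.
At Q = 15: demand price = 37 − 0.425·15 = 30.625; supply price = 8 + 0.8·15 = 20.
ΔQ = 23.6735 − 15 = 8.6735; wedge = 30.625 − 20 = 10.625.
Welfare loss = ½ × 8.6735 × 10.625 = 46.08.

46.08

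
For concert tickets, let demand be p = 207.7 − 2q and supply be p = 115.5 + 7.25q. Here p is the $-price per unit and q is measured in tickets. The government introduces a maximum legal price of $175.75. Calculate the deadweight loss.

$12.70

Competitive equilibrium: 207.7 − 2q = 115.5 + 7.25q → q* = 9.9676, p* = 187.7649.
At the ceiling p = 175.75, quantity supplied = (175.75 − 115.5)/7.25 = 8.3103.
Willingness to pay at q' = 8.3103: 207.7 − 2·8.3103 = 191.0794.
Δq = 9.9676 − 8.3103 = 1.6573; wedge = 191.0794 − 175.75 = 15.3294.
Welfare loss = ½ × 1.6573 × 15.3294 = $12.70.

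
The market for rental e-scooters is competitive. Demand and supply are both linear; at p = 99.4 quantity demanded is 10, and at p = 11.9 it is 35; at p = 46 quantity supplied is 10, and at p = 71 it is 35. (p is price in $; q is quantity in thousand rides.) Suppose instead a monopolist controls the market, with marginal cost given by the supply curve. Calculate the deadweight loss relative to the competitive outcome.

$205.92 thousand

Demand slope = (11.9 − 99.4)/(35 − 10) = −3.5, so p = 134.4 − 3.5q.
Supply slope = (71 − 46)/(35 − 10) = 1, so p = 36 + q.
Competitive equilibrium: 134.4 − 3.5q = 36 + q → q* = 21.8667, p* = 57.8667.
Marginal revenue: MR = 134.4 − 7q. Set MR = MC: 134.4 − 7q = 36 + q → q_m = 12.3.
Price p_m = 134.4 − 3.5·12.3 = 91.35; MC(q_m) = 36 + 1·12.3 = 48.3.
Competitive q* = 21.8667, so Δq = 9.5667; wedge = 91.35 − 48.3 = 43.05.
Welfare loss = ½ × 9.5667 × 43.05 = $205.92 thousand.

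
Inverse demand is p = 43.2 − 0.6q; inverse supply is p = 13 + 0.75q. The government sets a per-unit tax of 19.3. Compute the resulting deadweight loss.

137.96

Competitive equilibrium: 43.2 − 0.6q = 13 + 0.75q → q* = 22.3704, p* = 29.7778.
With the tax, the buyer price exceeds the seller price by 19.3: (43.2 − 0.6q) − (13 + 0.75q) = 19.3 → q' = 8.0741.
Δq = 22.3704 − 8.0741 = 14.2963; the wedge equals the tax, 19.3.
Deadweight loss = ½ × 14.2963 × 19.3 = 137.96.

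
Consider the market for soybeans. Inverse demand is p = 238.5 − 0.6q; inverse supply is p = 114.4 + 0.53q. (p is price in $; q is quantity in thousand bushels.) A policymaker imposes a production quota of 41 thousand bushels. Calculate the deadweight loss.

Competitive equilibrium: 238.5 − 0.6q = 114.4 + 0.53q → q* = 109.823, p* = 172.6062.
At q = 41: demand price = 238.5 − 0.6·41 = 213.9; supply price = 114.4 + 0.53·41 = 136.13.
Δq = 109.823 − 41 = 68.823; wedge = 213.9 − 136.13 = 77.77.
The triangle = ½ × 68.823 × 77.77 = $2676.18 thousand.

$2676.18 thousand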